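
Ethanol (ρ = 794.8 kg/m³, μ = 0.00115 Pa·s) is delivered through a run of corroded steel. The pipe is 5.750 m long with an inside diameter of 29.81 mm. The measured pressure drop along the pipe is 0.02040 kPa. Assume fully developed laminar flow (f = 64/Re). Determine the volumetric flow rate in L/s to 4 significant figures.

Q ≈ 0.05979 L/s

For laminar flow, f = 64/Re with Re = ρVD/μ, so Darcy-Weisbach reduces to ΔP = 32μLV/D². Solving for V: V = ΔP·D²/(32μL) = 20.4·(0.02981)²/(32·0.00115·5.75) = 0.08567 m/s.
Check: Re = ρVD/μ = 794.8·0.08567·0.02981/0.00115 = 1765 < 2300, so the laminar assumption holds.
Q = V·A = 0.08567·(π/4·0.02981²) = 5.979e-05 m³/s = 0.05979 L/s.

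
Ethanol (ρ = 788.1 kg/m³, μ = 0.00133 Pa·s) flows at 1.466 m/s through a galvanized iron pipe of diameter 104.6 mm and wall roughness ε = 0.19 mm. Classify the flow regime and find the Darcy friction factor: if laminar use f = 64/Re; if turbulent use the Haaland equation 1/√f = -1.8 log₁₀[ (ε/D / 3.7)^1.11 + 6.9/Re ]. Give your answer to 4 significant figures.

f ≈ 0.02463

Re = ρVD/μ = 788.1·1.466·0.1046/0.00133 = 9.086e+04.
Re > 4000 → turbulent. ε/D = 0.00019/0.1046 = 0.00182; Haaland: 1/√f = -1.8 log₁₀[0.000212 + 7.59e-05] = 6.372, so f = 0.02463.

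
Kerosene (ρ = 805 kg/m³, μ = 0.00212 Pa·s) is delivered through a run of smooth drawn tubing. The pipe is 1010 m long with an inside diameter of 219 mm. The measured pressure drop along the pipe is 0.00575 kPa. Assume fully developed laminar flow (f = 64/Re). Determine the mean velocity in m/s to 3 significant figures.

For laminar flow, f = 64/Re with Re = ρVD/μ, so Darcy-Weisbach reduces to ΔP = 32μLV/D². Solving for V: V = ΔP·D²/(32μL) = 5.75·(0.219)²/(32·0.00212·1010) = 0.004025 m/s.
Check: Re = ρVD/μ = 805·0.004025·0.219/0.00212 = 334.7 < 2300, so the laminar assumption holds.

V ≈ 0.00402 m/s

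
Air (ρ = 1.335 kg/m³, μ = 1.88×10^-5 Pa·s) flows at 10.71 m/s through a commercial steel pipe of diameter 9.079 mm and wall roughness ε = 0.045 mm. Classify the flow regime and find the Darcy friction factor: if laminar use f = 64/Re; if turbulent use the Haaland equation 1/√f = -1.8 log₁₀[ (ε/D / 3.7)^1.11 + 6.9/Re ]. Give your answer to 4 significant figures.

Re = ρVD/μ = 1.335·10.71·0.009079/1.88e-05 = 6905.
Re > 4000 → turbulent. ε/D = 4.5e-05/0.009079 = 0.00496; Haaland: 1/√f = -1.8 log₁₀[0.000647 + 0.000999] = 5.01, so f = 0.03984.

f ≈ 0.03984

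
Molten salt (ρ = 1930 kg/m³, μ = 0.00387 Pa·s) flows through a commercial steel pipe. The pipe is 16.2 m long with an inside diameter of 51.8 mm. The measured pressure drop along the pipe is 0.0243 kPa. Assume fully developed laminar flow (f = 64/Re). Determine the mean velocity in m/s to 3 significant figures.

V ≈ 0.0325 m/s

For laminar flow, f = 64/Re with Re = ρVD/μ, so Darcy-Weisbach reduces to ΔP = 32μLV/D². Solving for V: V = ΔP·D²/(32μL) = 24.3·(0.0518)²/(32·0.00387·16.2) = 0.0325 m/s.
Check: Re = ρVD/μ = 1930·0.0325·0.0518/0.00387 = 839.6 < 2300, so the laminar assumption holds.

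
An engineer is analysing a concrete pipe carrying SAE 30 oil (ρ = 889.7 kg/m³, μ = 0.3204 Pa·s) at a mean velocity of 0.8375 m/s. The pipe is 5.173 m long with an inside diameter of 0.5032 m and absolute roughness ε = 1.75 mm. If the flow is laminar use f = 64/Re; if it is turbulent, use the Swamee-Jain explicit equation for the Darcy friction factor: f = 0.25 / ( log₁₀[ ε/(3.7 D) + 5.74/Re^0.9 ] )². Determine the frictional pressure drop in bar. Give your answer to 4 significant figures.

ΔP ≈ 0.001754 bar

Reynolds number Re = ρVD/μ = 889.7 · 0.8375 · 0.5032 / 0.32 = 1170.
Re < 2300 → laminar flow, so f = 64/Re = 64/1170 = 0.05469 (the turbulent correlation is not needed).
Darcy-Weisbach: ΔP = f(L/D)(ρV²/2) = 0.05469·(5.173/0.5032)·(889.7·0.8375²/2) = 0.05469·10.28·312 = 175.4 Pa.
ΔP = 175.4 Pa = 0.001754 bar.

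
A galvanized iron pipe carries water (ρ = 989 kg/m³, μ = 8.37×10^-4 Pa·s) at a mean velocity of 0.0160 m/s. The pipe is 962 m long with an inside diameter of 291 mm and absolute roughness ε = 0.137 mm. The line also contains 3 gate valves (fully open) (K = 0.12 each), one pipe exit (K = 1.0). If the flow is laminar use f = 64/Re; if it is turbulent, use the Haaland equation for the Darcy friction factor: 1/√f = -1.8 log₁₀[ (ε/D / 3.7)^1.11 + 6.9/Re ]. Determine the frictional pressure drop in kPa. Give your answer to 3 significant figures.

ΔP ≈ 0.0157 kPa

Reynolds number Re = ρVD/μ = 989 · 0.016 · 0.291 / 0.000837 = 5502.
Re > 4000 → turbulent. Relative roughness ε/D = 0.000137/0.291 = 0.000471. Haaland: 1/√f = -1.8 log₁₀[(0.000471/3.7)^1.11 + 6.9/5502] = -1.8 log₁₀[4.74e-05 + 0.00125] = 5.194, so f = 0.03707.
Total minor-loss coefficient ΣK = 3·0.12 + 1·1 = 1.36.
ΔP = [f·L/D + ΣK]·(ρV²/2) = [0.03707·962/0.291 + 1.36]·(989·0.016²/2) = [122.5 + 1.36]·0.1266 = 15.69 Pa.
ΔP = 15.69 Pa = 0.0157 kPa.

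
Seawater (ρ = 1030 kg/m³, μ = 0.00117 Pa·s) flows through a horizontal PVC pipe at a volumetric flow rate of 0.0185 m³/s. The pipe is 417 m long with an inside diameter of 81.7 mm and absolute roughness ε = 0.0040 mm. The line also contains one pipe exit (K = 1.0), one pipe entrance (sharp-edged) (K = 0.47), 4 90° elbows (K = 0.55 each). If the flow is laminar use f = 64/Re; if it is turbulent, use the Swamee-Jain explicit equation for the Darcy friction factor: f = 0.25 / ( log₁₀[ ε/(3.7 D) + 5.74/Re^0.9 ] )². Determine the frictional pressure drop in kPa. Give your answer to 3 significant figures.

ΔP ≈ 526 kPa

Cross-sectional area A = πD²/4 = π(0.0817)²/4 = 0.005242 m²; mean velocity V = Q/A = 0.0185/0.005242 = 3.529 m/s.
Reynolds number Re = ρVD/μ = 1030 · 3.529 · 0.0817 / 0.00117 = 2.538e+05.
Re > 4000 → turbulent. Relative roughness ε/D = 4e-06/0.0817 = 4.9e-05. Swamee-Jain: f = 0.25/(log₁₀[4.9e-05/3.7 + 5.74/2.538e+05^0.9])² = 0.25/(log₁₀[1.32e-05 + 7.85e-05])² = 0.25/(-4.037)² = 0.01534.
Total minor-loss coefficient ΣK = 1·1 + 1·0.47 + 4·0.55 = 3.67.
ΔP = [f·L/D + ΣK]·(ρV²/2) = [0.01534·417/0.0817 + 3.67]·(1030·3.529²/2) = [78.28 + 3.67]·6413 = 5.255e+05 Pa.
ΔP = 5.255e+05 Pa = 526 kPa.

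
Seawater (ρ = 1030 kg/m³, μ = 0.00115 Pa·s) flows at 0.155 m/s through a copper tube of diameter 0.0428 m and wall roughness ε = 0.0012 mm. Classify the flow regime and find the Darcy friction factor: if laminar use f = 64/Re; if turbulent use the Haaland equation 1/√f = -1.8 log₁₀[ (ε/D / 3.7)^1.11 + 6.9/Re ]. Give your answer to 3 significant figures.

Re = ρVD/μ = 1030·0.155·0.0428/0.00115 = 5942.
Re > 4000 → turbulent. ε/D = 1.2e-06/0.0428 = 2.8e-05; Haaland: 1/√f = -1.8 log₁₀[2.07e-06 + 0.00116] = 5.282, so f = 0.03585.

f ≈ 0.0358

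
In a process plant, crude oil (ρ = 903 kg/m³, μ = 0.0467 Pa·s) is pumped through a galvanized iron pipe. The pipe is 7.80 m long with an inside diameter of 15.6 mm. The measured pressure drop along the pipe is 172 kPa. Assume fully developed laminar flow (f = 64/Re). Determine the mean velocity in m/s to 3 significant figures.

V ≈ 3.59 m/s

For laminar flow, f = 64/Re with Re = ρVD/μ, so Darcy-Weisbach reduces to ΔP = 32μLV/D². Solving for V: V = ΔP·D²/(32μL) = 1.72e+05·(0.0156)²/(32·0.0467·7.8) = 3.591 m/s.
Check: Re = ρVD/μ = 903·3.591·0.0156/0.0467 = 1083 < 2300, so the laminar assumption holds.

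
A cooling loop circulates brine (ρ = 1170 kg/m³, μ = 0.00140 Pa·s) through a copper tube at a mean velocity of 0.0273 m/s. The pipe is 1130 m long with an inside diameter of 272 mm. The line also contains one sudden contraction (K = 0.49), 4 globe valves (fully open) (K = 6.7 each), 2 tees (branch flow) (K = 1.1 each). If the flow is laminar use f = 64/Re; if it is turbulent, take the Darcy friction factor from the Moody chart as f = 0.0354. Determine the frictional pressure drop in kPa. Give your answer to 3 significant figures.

ΔP ≈ 0.0770 kPa

Reynolds number Re = ρVD/μ = 1170 · 0.0273 · 0.272 / 0.0014 = 6206.
Re > 4000 → turbulent; use the Moody-chart value f = 0.0354.
Total minor-loss coefficient ΣK = 1·0.49 + 4·6.7 + 2·1.1 = 29.5.
ΔP = [f·L/D + ΣK]·(ρV²/2) = [0.0354·1130/0.272 + 29.5]·(1170·0.0273²/2) = [147.1 + 29.5]·0.436 = 76.98 Pa.
ΔP = 76.98 Pa = 0.0770 kPa.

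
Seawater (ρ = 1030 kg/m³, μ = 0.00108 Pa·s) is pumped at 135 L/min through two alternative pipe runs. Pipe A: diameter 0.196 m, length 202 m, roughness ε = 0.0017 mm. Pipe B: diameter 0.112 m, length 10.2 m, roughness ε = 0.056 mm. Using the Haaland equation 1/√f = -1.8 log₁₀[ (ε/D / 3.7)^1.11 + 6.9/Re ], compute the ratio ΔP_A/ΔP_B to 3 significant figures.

ΔP_A/ΔP_B ≈ 1.34

Pipe A: V = Q/A = 0.00225/0.03017 = 0.07457 m/s; Re = 1.394e+04; ε/D = 8.67e-06; Haaland → f = 0.02826; ΔP_A = f(L/D)(ρV²/2) = 83.41 Pa.
Pipe B: V = Q/A = 0.00225/0.009852 = 0.2284 m/s; Re = 2.439e+04; ε/D = 0.0005; Haaland → f = 0.02553; ΔP_B = f(L/D)(ρV²/2) = 62.46 Pa.
ΔP_A/ΔP_B = 83.41/62.46 = 1.34.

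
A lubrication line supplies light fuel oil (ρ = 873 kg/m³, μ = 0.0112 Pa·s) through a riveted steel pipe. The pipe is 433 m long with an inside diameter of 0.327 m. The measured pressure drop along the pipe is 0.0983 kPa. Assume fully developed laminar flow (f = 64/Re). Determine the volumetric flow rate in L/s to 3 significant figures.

For laminar flow, f = 64/Re with Re = ρVD/μ, so Darcy-Weisbach reduces to ΔP = 32μLV/D². Solving for V: V = ΔP·D²/(32μL) = 98.3·(0.327)²/(32·0.0112·433) = 0.06773 m/s.
Check: Re = ρVD/μ = 873·0.06773·0.327/0.0112 = 1726 < 2300, so the laminar assumption holds.
Q = V·A = 0.06773·(π/4·0.327²) = 0.005688 m³/s = 5.69 L/s.

Q ≈ 5.69 L/s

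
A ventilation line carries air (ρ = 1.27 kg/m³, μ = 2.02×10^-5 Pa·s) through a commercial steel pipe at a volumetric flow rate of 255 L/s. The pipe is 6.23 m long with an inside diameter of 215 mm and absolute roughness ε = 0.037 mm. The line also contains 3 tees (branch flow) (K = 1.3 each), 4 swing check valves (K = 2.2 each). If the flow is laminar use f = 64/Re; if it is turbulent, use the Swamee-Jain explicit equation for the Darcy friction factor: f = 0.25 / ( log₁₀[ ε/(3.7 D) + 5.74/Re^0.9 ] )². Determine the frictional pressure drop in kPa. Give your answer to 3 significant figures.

Q = 255 L/s = 255/1000 = 0.255 m³/s.
Cross-sectional area A = πD²/4 = π(0.215)²/4 = 0.03631 m²; mean velocity V = Q/A = 0.255/0.03631 = 7.024 m/s.
Reynolds number Re = ρVD/μ = 1.27 · 7.024 · 0.215 / 2.02e-05 = 9.494e+04.
Re > 4000 → turbulent. Relative roughness ε/D = 3.7e-05/0.215 = 0.000172. Swamee-Jain: f = 0.25/(log₁₀[0.000172/3.7 + 5.74/9.494e+04^0.9])² = 0.25/(log₁₀[4.65e-05 + 0.00019])² = 0.25/(-3.626)² = 0.01902.
Total minor-loss coefficient ΣK = 3·1.3 + 4·2.2 = 12.7.
ΔP = [f·L/D + ΣK]·(ρV²/2) = [0.01902·6.23/0.215 + 12.7]·(1.27·7.024²/2) = [0.551 + 12.7]·31.33 = 415.1 Pa.
ΔP = 415.1 Pa = 0.415 kPa.

ΔP ≈ 0.415 kPa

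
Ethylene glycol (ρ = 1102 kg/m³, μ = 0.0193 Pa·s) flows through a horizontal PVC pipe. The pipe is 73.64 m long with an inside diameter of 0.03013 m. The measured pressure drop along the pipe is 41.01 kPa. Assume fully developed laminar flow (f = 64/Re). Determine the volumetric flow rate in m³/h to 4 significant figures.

For laminar flow, f = 64/Re with Re = ρVD/μ, so Darcy-Weisbach reduces to ΔP = 32μLV/D². Solving for V: V = ΔP·D²/(32μL) = 4.101e+04·(0.03013)²/(32·0.0193·73.64) = 0.8186 m/s.
Check: Re = ρVD/μ = 1102·0.8186·0.03013/0.0193 = 1408 < 2300, so the laminar assumption holds.
Q = V·A = 0.8186·(π/4·0.03013²) = 0.0005837 m³/s = 2.101 m³/h.

Q ≈ 2.101 m³/h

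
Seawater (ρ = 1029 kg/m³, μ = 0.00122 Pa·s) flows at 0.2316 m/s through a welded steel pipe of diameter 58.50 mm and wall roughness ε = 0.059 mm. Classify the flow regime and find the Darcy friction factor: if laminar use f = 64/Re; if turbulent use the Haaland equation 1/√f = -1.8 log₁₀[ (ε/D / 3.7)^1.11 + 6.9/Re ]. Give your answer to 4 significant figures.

Re = ρVD/μ = 1029·0.2316·0.0585/0.00122 = 1.143e+04.
Re > 4000 → turbulent. ε/D = 5.9e-05/0.0585 = 0.00101; Haaland: 1/√f = -1.8 log₁₀[0.000111 + 0.000604] = 5.663, so f = 0.03118.

f ≈ 0.03118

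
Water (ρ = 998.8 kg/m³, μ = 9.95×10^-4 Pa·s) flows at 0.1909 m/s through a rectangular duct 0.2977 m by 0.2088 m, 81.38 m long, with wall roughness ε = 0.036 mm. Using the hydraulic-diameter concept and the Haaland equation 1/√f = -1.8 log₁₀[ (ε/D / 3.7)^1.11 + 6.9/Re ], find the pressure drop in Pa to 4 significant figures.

ΔP ≈ 129.2 Pa

Hydraulic diameter D_h = 4A/P = 4·(0.2977·0.2088)/(2·(0.2977+0.2088)) = 0.2486/1.013 = 0.2454 m.
Re = ρVD_h/μ = 998.8·0.1909·0.2454/0.000995 = 4.704e+04.
ε/D_h = 3.6e-05/0.2454 = 0.000147; Haaland gives 1/√f = -1.8 log₁₀[1.3e-05+0.000147] = 6.834, so f = 0.02141.
ΔP = f(L/D_h)(ρV²/2) = 0.02141·81.38/0.2454·18.2 = 129.2 Pa.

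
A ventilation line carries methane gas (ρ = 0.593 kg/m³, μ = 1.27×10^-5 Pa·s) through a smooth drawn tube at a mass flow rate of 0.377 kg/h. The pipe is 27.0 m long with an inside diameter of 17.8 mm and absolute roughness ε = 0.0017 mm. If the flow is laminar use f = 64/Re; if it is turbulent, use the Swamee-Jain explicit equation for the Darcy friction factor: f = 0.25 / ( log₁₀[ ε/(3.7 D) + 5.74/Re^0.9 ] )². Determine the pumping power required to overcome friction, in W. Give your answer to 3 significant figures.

P ≈ 0.00434 W

ṁ = 0.377 kg/h = 0.377/3600 = 0.0001047 kg/s.
A = πD²/4 = π(0.0178)²/4 = 0.0002488 m²; mean velocity V = ṁ/(ρA) = 0.0001047/(0.593 · 0.0002488) = 0.7097 m/s.
Reynolds number Re = ρVD/μ = 0.593 · 0.7097 · 0.0178 / 1.27e-05 = 589.8.
Re < 2300 → laminar flow, so f = 64/Re = 64/589.8 = 0.1085 (the turbulent correlation is not needed).
Darcy-Weisbach: ΔP = f(L/D)(ρV²/2) = 0.1085·(27/0.0178)·(0.593·0.7097²/2) = 0.1085·1517·0.1493 = 24.58 Pa.
Q = ṁ/ρ = 0.0001047/0.593 = 0.0001766 m³/s.
Pumping power P = QΔP = 0.0001766·24.58 = 0.004340 W = 0.00434 W.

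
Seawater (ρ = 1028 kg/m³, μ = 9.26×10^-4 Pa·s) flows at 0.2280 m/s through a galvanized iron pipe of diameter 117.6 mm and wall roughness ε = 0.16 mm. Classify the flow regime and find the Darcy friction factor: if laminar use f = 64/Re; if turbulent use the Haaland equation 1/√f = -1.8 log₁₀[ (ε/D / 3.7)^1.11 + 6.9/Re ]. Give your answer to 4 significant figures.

f ≈ 0.02649

Re = ρVD/μ = 1028·0.228·0.1176/0.000926 = 2.977e+04.
Re > 4000 → turbulent. ε/D = 0.00016/0.1176 = 0.00136; Haaland: 1/√f = -1.8 log₁₀[0.000154 + 0.000232] = 6.144, so f = 0.02649.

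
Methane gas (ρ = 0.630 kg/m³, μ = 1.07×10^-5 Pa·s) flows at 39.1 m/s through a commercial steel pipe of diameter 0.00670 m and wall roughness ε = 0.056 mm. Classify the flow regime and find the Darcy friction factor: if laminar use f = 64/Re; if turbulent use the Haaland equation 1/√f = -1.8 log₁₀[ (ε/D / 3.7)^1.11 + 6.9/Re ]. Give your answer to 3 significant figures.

Re = ρVD/μ = 0.63·39.1·0.0067/1.07e-05 = 1.542e+04.
Re > 4000 → turbulent. ε/D = 5.6e-05/0.0067 = 0.00836; Haaland: 1/√f = -1.8 log₁₀[0.00116 + 0.000447] = 5.031, so f = 0.03951.

f ≈ 0.0395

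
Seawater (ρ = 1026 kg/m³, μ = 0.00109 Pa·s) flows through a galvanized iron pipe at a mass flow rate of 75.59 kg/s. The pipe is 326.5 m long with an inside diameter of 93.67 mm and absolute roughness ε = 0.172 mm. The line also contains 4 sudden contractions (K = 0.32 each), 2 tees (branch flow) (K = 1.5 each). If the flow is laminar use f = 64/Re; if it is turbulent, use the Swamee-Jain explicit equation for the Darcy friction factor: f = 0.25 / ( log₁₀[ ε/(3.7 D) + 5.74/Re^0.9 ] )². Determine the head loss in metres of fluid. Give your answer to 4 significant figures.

h_f ≈ 495.8 m

A = πD²/4 = π(0.09367)²/4 = 0.006891 m²; mean velocity V = ṁ/(ρA) = 75.59/(1026 · 0.006891) = 10.69 m/s.
Reynolds number Re = ρVD/μ = 1026 · 10.69 · 0.09367 / 0.00109 = 9.426e+05.
Re > 4000 → turbulent. Relative roughness ε/D = 0.000172/0.09367 = 0.00184. Swamee-Jain: f = 0.25/(log₁₀[0.00184/3.7 + 5.74/9.426e+05^0.9])² = 0.25/(log₁₀[0.000496 + 2.41e-05])² = 0.25/(-3.284)² = 0.02319.
Total minor-loss coefficient ΣK = 4·0.32 + 2·1.5 = 4.28.
ΔP = [f·L/D + ΣK]·(ρV²/2) = [0.02319·326.5/0.09367 + 4.28]·(1026·10.69²/2) = [80.82 + 4.28]·5.864e+04 = 4.99e+06 Pa.
Head loss h_f = ΔP/(ρg) = 4.99e+06/(1026·9.81) = 495.8 m.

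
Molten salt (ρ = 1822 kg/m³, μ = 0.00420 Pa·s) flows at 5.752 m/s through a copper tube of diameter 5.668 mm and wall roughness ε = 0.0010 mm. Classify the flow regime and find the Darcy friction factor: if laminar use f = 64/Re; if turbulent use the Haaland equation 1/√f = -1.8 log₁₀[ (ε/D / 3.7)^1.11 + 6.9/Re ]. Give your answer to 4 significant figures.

Re = ρVD/μ = 1822·5.752·0.005668/0.0042 = 1.414e+04.
Re > 4000 → turbulent. ε/D = 1e-06/0.005668 = 0.000176; Haaland: 1/√f = -1.8 log₁₀[1.6e-05 + 0.000488] = 5.936, so f = 0.02838.

f ≈ 0.02838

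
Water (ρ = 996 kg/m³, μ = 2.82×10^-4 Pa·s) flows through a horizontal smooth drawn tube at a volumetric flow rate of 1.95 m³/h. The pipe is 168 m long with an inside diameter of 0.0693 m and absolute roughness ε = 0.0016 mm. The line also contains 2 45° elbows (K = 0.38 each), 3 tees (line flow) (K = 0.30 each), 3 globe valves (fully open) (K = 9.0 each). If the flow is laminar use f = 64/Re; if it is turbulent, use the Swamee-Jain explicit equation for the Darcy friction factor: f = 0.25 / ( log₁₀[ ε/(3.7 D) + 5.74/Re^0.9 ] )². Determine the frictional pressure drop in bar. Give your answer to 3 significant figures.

Q = 1.95 m³/h = 1.95/3600 = 0.0005417 m³/s.
Cross-sectional area A = πD²/4 = π(0.0693)²/4 = 0.003772 m²; mean velocity V = Q/A = 0.0005417/0.003772 = 0.1436 m/s.
Reynolds number Re = ρVD/μ = 996 · 0.1436 · 0.0693 / 0.000282 = 3.515e+04.
Re > 4000 → turbulent. Relative roughness ε/D = 1.6e-06/0.0693 = 2.31e-05. Swamee-Jain: f = 0.25/(log₁₀[2.31e-05/3.7 + 5.74/3.515e+04^0.9])² = 0.25/(log₁₀[6.24e-06 + 0.000465])² = 0.25/(-3.327)² = 0.02259.
Total minor-loss coefficient ΣK = 2·0.38 + 3·0.3 + 3·9 = 28.7.
ΔP = [f·L/D + ΣK]·(ρV²/2) = [0.02259·168/0.0693 + 28.7]·(996·0.1436²/2) = [54.77 + 28.7]·10.27 = 856.8 Pa.
ΔP = 856.8 Pa = 0.00857 bar.

ΔP ≈ 0.00857 bar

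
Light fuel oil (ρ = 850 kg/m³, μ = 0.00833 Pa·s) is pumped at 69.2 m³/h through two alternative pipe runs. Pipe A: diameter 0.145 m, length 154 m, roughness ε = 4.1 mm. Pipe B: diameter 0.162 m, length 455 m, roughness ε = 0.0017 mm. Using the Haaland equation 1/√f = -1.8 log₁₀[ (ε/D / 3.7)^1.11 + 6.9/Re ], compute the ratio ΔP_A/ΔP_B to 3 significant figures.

ΔP_A/ΔP_B ≈ 1.24

Pipe A: V = Q/A = 0.01922/0.01651 = 1.164 m/s; Re = 1.722e+04; ε/D = 0.0283; Haaland → f = 0.05772; ΔP_A = f(L/D)(ρV²/2) = 3.531e+04 Pa.
Pipe B: V = Q/A = 0.01922/0.02061 = 0.9326 m/s; Re = 1.542e+04; ε/D = 1.05e-05; Haaland → f = 0.02753; ΔP_B = f(L/D)(ρV²/2) = 2.858e+04 Pa.
ΔP_A/ΔP_B = 3.531e+04/2.858e+04 = 1.24.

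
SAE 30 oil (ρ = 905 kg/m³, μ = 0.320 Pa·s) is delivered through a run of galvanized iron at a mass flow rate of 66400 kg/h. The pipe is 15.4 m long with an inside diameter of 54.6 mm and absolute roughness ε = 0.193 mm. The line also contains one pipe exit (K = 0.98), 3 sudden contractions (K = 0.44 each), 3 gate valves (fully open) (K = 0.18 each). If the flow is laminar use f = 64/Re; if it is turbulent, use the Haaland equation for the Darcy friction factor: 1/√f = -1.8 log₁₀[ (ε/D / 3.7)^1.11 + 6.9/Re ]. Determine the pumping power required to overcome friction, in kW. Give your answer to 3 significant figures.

ṁ = 66400 kg/h = 66400/3600 = 18.44 kg/s.
A = πD²/4 = π(0.0546)²/4 = 0.002341 m²; mean velocity V = ṁ/(ρA) = 18.44/(905 · 0.002341) = 8.704 m/s.
Reynolds number Re = ρVD/μ = 905 · 8.704 · 0.0546 / 0.32 = 1344.
Re < 2300 → laminar flow, so f = 64/Re = 64/1344 = 0.04762 (the turbulent correlation is not needed).
Total minor-loss coefficient ΣK = 1·0.98 + 3·0.44 + 3·0.18 = 2.84.
ΔP = [f·L/D + ΣK]·(ρV²/2) = [0.04762·15.4/0.0546 + 2.84]·(905·8.704²/2) = [13.43 + 2.84]·3.428e+04 = 5.578e+05 Pa.
Q = ṁ/ρ = 18.44/905 = 0.02038 m³/s.
Pumping power P = QΔP = 0.02038·5.578e+05 = 11370 W = 11.4 kW.

P ≈ 11.4 kW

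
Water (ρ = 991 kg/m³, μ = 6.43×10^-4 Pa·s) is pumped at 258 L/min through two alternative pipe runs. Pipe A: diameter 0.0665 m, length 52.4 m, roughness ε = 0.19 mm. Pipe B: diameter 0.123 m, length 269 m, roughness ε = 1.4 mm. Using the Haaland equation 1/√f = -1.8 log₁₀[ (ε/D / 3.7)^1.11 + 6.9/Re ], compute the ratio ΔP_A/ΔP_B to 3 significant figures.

Pipe A: V = Q/A = 0.0043/0.003473 = 1.238 m/s; Re = 1.269e+05; ε/D = 0.00286; Haaland → f = 0.02682; ΔP_A = f(L/D)(ρV²/2) = 1.605e+04 Pa.
Pipe B: V = Q/A = 0.0043/0.01188 = 0.3619 m/s; Re = 6.86e+04; ε/D = 0.0114; Haaland → f = 0.04045; ΔP_B = f(L/D)(ρV²/2) = 5741 Pa.
ΔP_A/ΔP_B = 1.605e+04/5741 = 2.80.

ΔP_A/ΔP_B ≈ 2.80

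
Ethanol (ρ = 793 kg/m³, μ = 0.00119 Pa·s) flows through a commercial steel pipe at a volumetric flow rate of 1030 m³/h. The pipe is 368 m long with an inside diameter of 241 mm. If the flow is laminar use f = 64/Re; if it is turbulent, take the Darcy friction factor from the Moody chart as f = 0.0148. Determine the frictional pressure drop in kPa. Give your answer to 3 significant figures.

ΔP ≈ 352 kPa

Q = 1030 m³/h = 1030/3600 = 0.2861 m³/s.
Cross-sectional area A = πD²/4 = π(0.241)²/4 = 0.04562 m²; mean velocity V = Q/A = 0.2861/0.04562 = 6.272 m/s.
Reynolds number Re = ρVD/μ = 793 · 6.272 · 0.241 / 0.00119 = 1.007e+06.
Re > 4000 → turbulent; use the Moody-chart value f = 0.0148.
Darcy-Weisbach: ΔP = f(L/D)(ρV²/2) = 0.0148·(368/0.241)·(793·6.272²/2) = 0.0148·1527·1.56e+04 = 3.525e+05 Pa.
ΔP = 3.525e+05 Pa = 352 kPa.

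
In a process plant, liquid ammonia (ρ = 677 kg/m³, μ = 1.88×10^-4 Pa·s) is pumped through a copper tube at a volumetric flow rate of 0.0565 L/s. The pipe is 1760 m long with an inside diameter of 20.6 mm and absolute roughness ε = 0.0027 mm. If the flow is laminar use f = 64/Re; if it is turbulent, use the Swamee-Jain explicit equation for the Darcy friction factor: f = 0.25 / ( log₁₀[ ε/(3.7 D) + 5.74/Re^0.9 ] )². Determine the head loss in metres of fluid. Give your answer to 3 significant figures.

Q = 0.0565 L/s = 0.0565/1000 = 5.65e-05 m³/s.
Cross-sectional area A = πD²/4 = π(0.0206)²/4 = 0.0003333 m²; mean velocity V = Q/A = 5.65e-05/0.0003333 = 0.1695 m/s.
Reynolds number Re = ρVD/μ = 677 · 0.1695 · 0.0206 / 0.000188 = 1.258e+04.
Re > 4000 → turbulent. Relative roughness ε/D = 2.7e-06/0.0206 = 0.000131. Swamee-Jain: f = 0.25/(log₁₀[0.000131/3.7 + 5.74/1.258e+04^0.9])² = 0.25/(log₁₀[3.54e-05 + 0.00117])² = 0.25/(-2.918)² = 0.02937.
Darcy-Weisbach: ΔP = f(L/D)(ρV²/2) = 0.02937·(1760/0.0206)·(677·0.1695²/2) = 0.02937·8.544e+04·9.728 = 2.441e+04 Pa.
Head loss h_f = ΔP/(ρg) = 2.441e+04/(677·9.81) = 3.67 m.

h_f ≈ 3.67 m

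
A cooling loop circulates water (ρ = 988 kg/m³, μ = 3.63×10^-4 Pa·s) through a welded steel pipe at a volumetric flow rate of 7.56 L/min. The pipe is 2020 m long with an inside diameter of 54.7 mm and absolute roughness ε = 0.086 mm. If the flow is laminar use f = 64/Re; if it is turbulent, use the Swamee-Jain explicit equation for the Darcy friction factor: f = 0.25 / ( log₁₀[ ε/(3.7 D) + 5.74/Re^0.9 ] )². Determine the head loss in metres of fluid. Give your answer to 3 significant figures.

h_f ≈ 0.191 m

Q = 7.56 L/min = 7.56/60000 = 0.000126 m³/s.
Cross-sectional area A = πD²/4 = π(0.0547)²/4 = 0.00235 m²; mean velocity V = Q/A = 0.000126/0.00235 = 0.05362 m/s.
Reynolds number Re = ρVD/μ = 988 · 0.05362 · 0.0547 / 0.000363 = 7983.
Re > 4000 → turbulent. Relative roughness ε/D = 8.6e-05/0.0547 = 0.00157. Swamee-Jain: f = 0.25/(log₁₀[0.00157/3.7 + 5.74/7983^0.9])² = 0.25/(log₁₀[0.000425 + 0.00177])² = 0.25/(-2.659)² = 0.03535.
Darcy-Weisbach: ΔP = f(L/D)(ρV²/2) = 0.03535·(2020/0.0547)·(988·0.05362²/2) = 0.03535·3.693e+04·1.42 = 1854 Pa.
Head loss h_f = ΔP/(ρg) = 1854/(988·9.81) = 0.191 m.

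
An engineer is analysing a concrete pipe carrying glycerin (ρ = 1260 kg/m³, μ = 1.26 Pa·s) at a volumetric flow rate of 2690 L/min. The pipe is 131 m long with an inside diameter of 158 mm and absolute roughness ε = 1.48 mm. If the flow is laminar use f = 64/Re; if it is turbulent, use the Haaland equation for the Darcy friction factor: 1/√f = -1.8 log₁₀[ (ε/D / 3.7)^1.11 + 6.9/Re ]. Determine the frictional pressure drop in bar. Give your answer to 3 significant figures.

Q = 2690 L/min = 2690/60000 = 0.04483 m³/s.
Cross-sectional area A = πD²/4 = π(0.158)²/4 = 0.01961 m²; mean velocity V = Q/A = 0.04483/0.01961 = 2.287 m/s.
Reynolds number Re = ρVD/μ = 1260 · 2.287 · 0.158 / 1.26 = 361.3.
Re < 2300 → laminar flow, so f = 64/Re = 64/361.3 = 0.1771 (the turbulent correlation is not needed).
Darcy-Weisbach: ΔP = f(L/D)(ρV²/2) = 0.1771·(131/0.158)·(1260·2.287²/2) = 0.1771·829.1·3294 = 4.838e+05 Pa.
ΔP = 4.838e+05 Pa = 4.84 bar.

ΔP ≈ 4.84 bar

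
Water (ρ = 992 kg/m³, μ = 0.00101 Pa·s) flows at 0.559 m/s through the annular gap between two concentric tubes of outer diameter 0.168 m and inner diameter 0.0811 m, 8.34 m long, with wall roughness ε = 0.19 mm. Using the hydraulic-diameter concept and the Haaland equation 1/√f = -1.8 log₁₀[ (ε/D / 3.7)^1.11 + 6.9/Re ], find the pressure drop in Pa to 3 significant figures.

ΔP ≈ 399 Pa

Hydraulic diameter D_h = 4A/P = D_o - D_i = 0.168 - 0.0811 = 0.0869 m.
Re = ρVD_h/μ = 992·0.559·0.0869/0.00101 = 4.771e+04.
ε/D_h = 0.00019/0.0869 = 0.00219; Haaland gives 1/√f = -1.8 log₁₀[0.000261+0.000145] = 6.106, so f = 0.02682.
ΔP = f(L/D_h)(ρV²/2) = 0.02682·8.34/0.0869·155 = 399 Pa.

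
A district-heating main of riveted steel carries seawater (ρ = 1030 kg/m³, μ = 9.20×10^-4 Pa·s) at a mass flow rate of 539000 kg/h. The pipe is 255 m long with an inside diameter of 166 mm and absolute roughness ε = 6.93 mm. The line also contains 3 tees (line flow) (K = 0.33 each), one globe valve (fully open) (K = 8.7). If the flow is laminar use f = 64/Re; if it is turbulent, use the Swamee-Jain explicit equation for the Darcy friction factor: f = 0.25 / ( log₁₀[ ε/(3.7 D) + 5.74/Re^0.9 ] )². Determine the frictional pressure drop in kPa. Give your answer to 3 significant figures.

ṁ = 539000 kg/h = 539000/3600 = 149.7 kg/s.
A = πD²/4 = π(0.166)²/4 = 0.02164 m²; mean velocity V = ṁ/(ρA) = 149.7/(1030 · 0.02164) = 6.716 m/s.
Reynolds number Re = ρVD/μ = 1030 · 6.716 · 0.166 / 0.00092 = 1.248e+06.
Re > 4000 → turbulent. Relative roughness ε/D = 0.00693/0.166 = 0.0417. Swamee-Jain: f = 0.25/(log₁₀[0.0417/3.7 + 5.74/1.248e+06^0.9])² = 0.25/(log₁₀[0.0113 + 1.87e-05])² = 0.25/(-1.947)² = 0.06596.
Total minor-loss coefficient ΣK = 3·0.33 + 1·8.7 = 9.69.
ΔP = [f·L/D + ΣK]·(ρV²/2) = [0.06596·255/0.166 + 9.69]·(1030·6.716²/2) = [101.3 + 9.69]·2.323e+04 = 2.579e+06 Pa.
ΔP = 2.579e+06 Pa = 2580 kPa.

ΔP ≈ 2580 kPa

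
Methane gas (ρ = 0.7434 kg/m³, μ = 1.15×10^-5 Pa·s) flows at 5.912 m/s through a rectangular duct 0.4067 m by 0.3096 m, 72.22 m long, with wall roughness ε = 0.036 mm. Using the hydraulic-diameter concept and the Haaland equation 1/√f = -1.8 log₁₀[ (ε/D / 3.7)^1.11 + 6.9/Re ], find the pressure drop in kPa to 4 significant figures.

Hydraulic diameter D_h = 4A/P = 4·(0.4067·0.3096)/(2·(0.4067+0.3096)) = 0.5037/1.433 = 0.3516 m.
Re = ρVD_h/μ = 0.7434·5.912·0.3516/1.15e-05 = 1.344e+05.
ε/D_h = 3.6e-05/0.3516 = 0.000102; Haaland gives 1/√f = -1.8 log₁₀[8.72e-06+5.14e-05] = 7.598, so f = 0.01732.
ΔP = f(L/D_h)(ρV²/2) = 0.01732·72.22/0.3516·12.99 = 46.22 Pa.
ΔP = 0.04622 kPa.

ΔP ≈ 0.04622 kPa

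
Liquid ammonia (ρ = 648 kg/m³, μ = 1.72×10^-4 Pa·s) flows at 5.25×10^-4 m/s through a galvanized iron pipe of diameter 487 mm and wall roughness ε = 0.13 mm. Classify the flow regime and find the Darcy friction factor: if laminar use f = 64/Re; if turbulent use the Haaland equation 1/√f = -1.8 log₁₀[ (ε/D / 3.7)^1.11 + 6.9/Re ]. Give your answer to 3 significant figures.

Re = ρVD/μ = 648·0.000525·0.487/0.000172 = 963.2.
Re < 2300 → laminar, so f = 64/Re = 0.06644 (roughness is irrelevant in laminar flow).

f ≈ 0.0664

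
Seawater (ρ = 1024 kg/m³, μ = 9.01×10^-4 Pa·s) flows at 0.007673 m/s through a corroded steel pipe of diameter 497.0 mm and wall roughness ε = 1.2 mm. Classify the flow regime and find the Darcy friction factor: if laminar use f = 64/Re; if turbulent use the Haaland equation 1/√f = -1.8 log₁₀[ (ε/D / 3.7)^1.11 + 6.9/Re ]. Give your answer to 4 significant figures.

f ≈ 0.04156

Re = ρVD/μ = 1024·0.007673·0.497/0.000901 = 4334.
Re > 4000 → turbulent. ε/D = 0.0012/0.497 = 0.00241; Haaland: 1/√f = -1.8 log₁₀[0.000291 + 0.00159] = 4.905, so f = 0.04156.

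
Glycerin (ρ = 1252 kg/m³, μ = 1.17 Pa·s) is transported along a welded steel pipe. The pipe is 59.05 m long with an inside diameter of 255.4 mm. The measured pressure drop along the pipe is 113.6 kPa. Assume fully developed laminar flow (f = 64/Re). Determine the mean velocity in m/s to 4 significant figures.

For laminar flow, f = 64/Re with Re = ρVD/μ, so Darcy-Weisbach reduces to ΔP = 32μLV/D². Solving for V: V = ΔP·D²/(32μL) = 1.136e+05·(0.2554)²/(32·1.17·59.05) = 3.352 m/s.
Check: Re = ρVD/μ = 1252·3.352·0.2554/1.17 = 916 < 2300, so the laminar assumption holds.

V ≈ 3.352 m/s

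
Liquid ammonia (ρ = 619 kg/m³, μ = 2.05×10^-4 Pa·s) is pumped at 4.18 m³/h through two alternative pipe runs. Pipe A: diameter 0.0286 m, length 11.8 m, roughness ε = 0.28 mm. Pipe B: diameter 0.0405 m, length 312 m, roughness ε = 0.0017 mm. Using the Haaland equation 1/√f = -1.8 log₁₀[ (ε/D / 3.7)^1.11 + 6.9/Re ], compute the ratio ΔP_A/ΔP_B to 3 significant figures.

Pipe A: V = Q/A = 0.001161/0.0006424 = 1.807 m/s; Re = 1.561e+05; ε/D = 0.00979; Haaland → f = 0.03807; ΔP_A = f(L/D)(ρV²/2) = 1.588e+04 Pa.
Pipe B: V = Q/A = 0.001161/0.001288 = 0.9013 m/s; Re = 1.102e+05; ε/D = 4.2e-05; Haaland → f = 0.01765; ΔP_B = f(L/D)(ρV²/2) = 3.419e+04 Pa.
ΔP_A/ΔP_B = 1.588e+04/3.419e+04 = 0.465.

ΔP_A/ΔP_B ≈ 0.465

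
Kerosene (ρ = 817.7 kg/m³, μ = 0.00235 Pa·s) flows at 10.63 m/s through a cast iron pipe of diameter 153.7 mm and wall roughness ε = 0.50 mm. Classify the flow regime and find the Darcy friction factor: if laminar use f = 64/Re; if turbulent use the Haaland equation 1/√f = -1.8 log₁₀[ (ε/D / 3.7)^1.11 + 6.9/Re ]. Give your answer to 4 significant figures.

Re = ρVD/μ = 817.7·10.63·0.1537/0.00235 = 5.685e+05.
Re > 4000 → turbulent. ε/D = 0.0005/0.1537 = 0.00325; Haaland: 1/√f = -1.8 log₁₀[0.000405 + 1.21e-05] = 6.083, so f = 0.02703.

f ≈ 0.02703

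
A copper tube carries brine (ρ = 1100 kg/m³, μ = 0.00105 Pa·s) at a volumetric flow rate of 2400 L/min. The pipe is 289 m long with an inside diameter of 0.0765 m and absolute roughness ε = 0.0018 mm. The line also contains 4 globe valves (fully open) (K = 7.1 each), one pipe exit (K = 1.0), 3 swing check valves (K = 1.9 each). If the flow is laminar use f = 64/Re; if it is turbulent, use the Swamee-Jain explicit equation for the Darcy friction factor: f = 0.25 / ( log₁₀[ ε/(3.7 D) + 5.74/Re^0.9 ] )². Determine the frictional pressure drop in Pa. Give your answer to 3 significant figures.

ΔP ≈ 3.48×10^6 Pa

Q = 2400 L/min = 2400/60000 = 0.04 m³/s.
Cross-sectional area A = πD²/4 = π(0.0765)²/4 = 0.004596 m²; mean velocity V = Q/A = 0.04/0.004596 = 8.703 m/s.
Reynolds number Re = ρVD/μ = 1100 · 8.703 · 0.0765 / 0.00105 = 6.974e+05.
Re > 4000 → turbulent. Relative roughness ε/D = 1.8e-06/0.0765 = 2.35e-05. Swamee-Jain: f = 0.25/(log₁₀[2.35e-05/3.7 + 5.74/6.974e+05^0.9])² = 0.25/(log₁₀[6.36e-06 + 3.16e-05])² = 0.25/(-4.421)² = 0.01279.
Total minor-loss coefficient ΣK = 4·7.1 + 1·1 + 3·1.9 = 35.1.
ΔP = [f·L/D + ΣK]·(ρV²/2) = [0.01279·289/0.0765 + 35.1]·(1100·8.703²/2) = [48.33 + 35.1]·4.165e+04 = 3.475e+06 Pa.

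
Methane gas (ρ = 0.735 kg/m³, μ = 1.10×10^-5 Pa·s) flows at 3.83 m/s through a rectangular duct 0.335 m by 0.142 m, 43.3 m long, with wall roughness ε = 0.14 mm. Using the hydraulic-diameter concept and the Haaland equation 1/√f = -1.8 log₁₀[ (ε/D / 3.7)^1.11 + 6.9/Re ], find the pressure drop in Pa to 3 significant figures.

ΔP ≈ 26.7 Pa

Hydraulic diameter D_h = 4A/P = 4·(0.335·0.142)/(2·(0.335+0.142)) = 0.1903/0.954 = 0.1995 m.
Re = ρVD_h/μ = 0.735·3.83·0.1995/1.1e-05 = 5.104e+04.
ε/D_h = 0.00014/0.1995 = 0.000702; Haaland gives 1/√f = -1.8 log₁₀[7.39e-05+0.000135] = 6.623, so f = 0.02279.
ΔP = f(L/D_h)(ρV²/2) = 0.02279·43.3/0.1995·5.391 = 26.68 Pa.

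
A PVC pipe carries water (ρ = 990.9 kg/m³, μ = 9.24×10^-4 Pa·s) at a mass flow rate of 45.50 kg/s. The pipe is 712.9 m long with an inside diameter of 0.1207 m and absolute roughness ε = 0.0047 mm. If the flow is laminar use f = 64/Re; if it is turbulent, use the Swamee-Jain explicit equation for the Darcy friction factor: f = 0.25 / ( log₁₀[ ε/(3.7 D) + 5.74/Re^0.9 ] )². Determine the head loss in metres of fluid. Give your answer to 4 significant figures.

h_f ≈ 65.97 m

A = πD²/4 = π(0.1207)²/4 = 0.01144 m²; mean velocity V = ṁ/(ρA) = 45.5/(990.9 · 0.01144) = 4.013 m/s.
Reynolds number Re = ρVD/μ = 990.9 · 4.013 · 0.1207 / 0.000924 = 5.194e+05.
Re > 4000 → turbulent. Relative roughness ε/D = 4.7e-06/0.1207 = 3.89e-05. Swamee-Jain: f = 0.25/(log₁₀[3.89e-05/3.7 + 5.74/5.194e+05^0.9])² = 0.25/(log₁₀[1.05e-05 + 4.12e-05])² = 0.25/(-4.286)² = 0.01361.
Darcy-Weisbach: ΔP = f(L/D)(ρV²/2) = 0.01361·(712.9/0.1207)·(990.9·4.013²/2) = 0.01361·5906·7979 = 6.413e+05 Pa.
Head loss h_f = ΔP/(ρg) = 6.413e+05/(990.9·9.81) = 65.97 m.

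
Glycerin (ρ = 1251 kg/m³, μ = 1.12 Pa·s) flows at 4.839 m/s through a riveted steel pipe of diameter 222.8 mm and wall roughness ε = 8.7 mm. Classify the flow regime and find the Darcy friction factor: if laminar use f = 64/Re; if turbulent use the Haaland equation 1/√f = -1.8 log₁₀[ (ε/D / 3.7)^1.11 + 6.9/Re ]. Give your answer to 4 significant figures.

f ≈ 0.05315

Re = ρVD/μ = 1251·4.839·0.2228/1.12 = 1204.
Re < 2300 → laminar, so f = 64/Re = 0.05315 (roughness is irrelevant in laminar flow).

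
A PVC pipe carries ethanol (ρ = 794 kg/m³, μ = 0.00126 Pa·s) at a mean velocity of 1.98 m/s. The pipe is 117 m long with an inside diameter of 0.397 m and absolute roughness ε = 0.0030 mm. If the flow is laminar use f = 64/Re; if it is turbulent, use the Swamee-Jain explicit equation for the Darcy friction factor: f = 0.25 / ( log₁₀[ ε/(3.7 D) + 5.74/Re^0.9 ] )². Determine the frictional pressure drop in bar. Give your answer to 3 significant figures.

Reynolds number Re = ρVD/μ = 794 · 1.98 · 0.397 / 0.00126 = 4.953e+05.
Re > 4000 → turbulent. Relative roughness ε/D = 3e-06/0.397 = 7.56e-06. Swamee-Jain: f = 0.25/(log₁₀[7.56e-06/3.7 + 5.74/4.953e+05^0.9])² = 0.25/(log₁₀[2.04e-06 + 4.3e-05])² = 0.25/(-4.346)² = 0.01323.
Darcy-Weisbach: ΔP = f(L/D)(ρV²/2) = 0.01323·(117/0.397)·(794·1.98²/2) = 0.01323·294.7·1556 = 6070 Pa.
ΔP = 6070 Pa = 0.0607 bar.

ΔP ≈ 0.0607 bar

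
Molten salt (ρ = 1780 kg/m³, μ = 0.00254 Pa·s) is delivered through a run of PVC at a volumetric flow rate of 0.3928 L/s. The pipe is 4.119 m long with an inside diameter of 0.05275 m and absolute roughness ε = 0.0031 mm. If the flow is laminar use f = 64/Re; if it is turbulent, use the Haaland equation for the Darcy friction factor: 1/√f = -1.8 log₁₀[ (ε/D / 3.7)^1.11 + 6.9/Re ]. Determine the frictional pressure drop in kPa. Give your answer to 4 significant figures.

ΔP ≈ 0.07794 kPa

Q = 0.3928 L/s = 0.3928/1000 = 0.0003928 m³/s.
Cross-sectional area A = πD²/4 = π(0.05275)²/4 = 0.002185 m²; mean velocity V = Q/A = 0.0003928/0.002185 = 0.1797 m/s.
Reynolds number Re = ρVD/μ = 1780 · 0.1797 · 0.05275 / 0.00254 = 6644.
Re > 4000 → turbulent. Relative roughness ε/D = 3.1e-06/0.05275 = 5.88e-05. Haaland: 1/√f = -1.8 log₁₀[(5.88e-05/3.7)^1.11 + 6.9/6644] = -1.8 log₁₀[4.71e-06 + 0.00104] = 5.367, so f = 0.03472.
Darcy-Weisbach: ΔP = f(L/D)(ρV²/2) = 0.03472·(4.119/0.05275)·(1780·0.1797²/2) = 0.03472·78.09·28.75 = 77.94 Pa.
ΔP = 77.94 Pa = 0.07794 kPa.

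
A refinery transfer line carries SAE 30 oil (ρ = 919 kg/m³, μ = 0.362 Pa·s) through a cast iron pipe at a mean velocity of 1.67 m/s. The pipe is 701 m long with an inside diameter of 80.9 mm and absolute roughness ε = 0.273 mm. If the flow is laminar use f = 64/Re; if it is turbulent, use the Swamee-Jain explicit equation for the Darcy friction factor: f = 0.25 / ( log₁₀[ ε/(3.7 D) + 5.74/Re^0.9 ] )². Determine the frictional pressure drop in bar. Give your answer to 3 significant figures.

ΔP ≈ 20.7 bar

Reynolds number Re = ρVD/μ = 919 · 1.67 · 0.0809 / 0.362 = 343.
Re < 2300 → laminar flow, so f = 64/Re = 64/343 = 0.1866 (the turbulent correlation is not needed).
Darcy-Weisbach: ΔP = f(L/D)(ρV²/2) = 0.1866·(701/0.0809)·(919·1.67²/2) = 0.1866·8665·1281 = 2.072e+06 Pa.
ΔP = 2.072e+06 Pa = 20.7 bar.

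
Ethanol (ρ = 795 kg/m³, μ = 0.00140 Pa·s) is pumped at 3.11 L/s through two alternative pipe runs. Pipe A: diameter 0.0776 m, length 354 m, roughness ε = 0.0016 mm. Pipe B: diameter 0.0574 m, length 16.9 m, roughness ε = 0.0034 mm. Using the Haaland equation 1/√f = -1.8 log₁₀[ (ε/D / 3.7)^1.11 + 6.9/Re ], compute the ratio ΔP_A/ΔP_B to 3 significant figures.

ΔP_A/ΔP_B ≈ 4.96

Pipe A: V = Q/A = 0.00311/0.004729 = 0.6576 m/s; Re = 2.898e+04; ε/D = 2.06e-05; Haaland → f = 0.02355; ΔP_A = f(L/D)(ρV²/2) = 1.846e+04 Pa.
Pipe B: V = Q/A = 0.00311/0.002588 = 1.202 m/s; Re = 3.917e+04; ε/D = 5.92e-05; Haaland → f = 0.02203; ΔP_B = f(L/D)(ρV²/2) = 3725 Pa.
ΔP_A/ΔP_B = 1.846e+04/3725 = 4.96.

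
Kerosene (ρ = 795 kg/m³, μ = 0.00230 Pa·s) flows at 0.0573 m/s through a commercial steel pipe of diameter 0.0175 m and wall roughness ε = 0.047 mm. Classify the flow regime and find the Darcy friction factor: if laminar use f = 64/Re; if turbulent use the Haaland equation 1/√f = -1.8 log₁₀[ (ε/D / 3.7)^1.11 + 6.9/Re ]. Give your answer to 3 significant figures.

Re = ρVD/μ = 795·0.0573·0.0175/0.0023 = 346.6.
Re < 2300 → laminar, so f = 64/Re = 0.1846 (roughness is irrelevant in laminar flow).

f ≈ 0.185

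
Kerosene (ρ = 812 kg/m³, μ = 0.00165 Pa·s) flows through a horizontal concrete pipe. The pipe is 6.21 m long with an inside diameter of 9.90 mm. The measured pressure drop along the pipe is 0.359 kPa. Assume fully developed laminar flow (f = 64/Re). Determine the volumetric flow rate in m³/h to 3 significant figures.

For laminar flow, f = 64/Re with Re = ρVD/μ, so Darcy-Weisbach reduces to ΔP = 32μLV/D². Solving for V: V = ΔP·D²/(32μL) = 359·(0.0099)²/(32·0.00165·6.21) = 0.1073 m/s.
Check: Re = ρVD/μ = 812·0.1073·0.0099/0.00165 = 522.8 < 2300, so the laminar assumption holds.
Q = V·A = 0.1073·(π/4·0.0099²) = 8.26e-06 m³/s = 0.0297 m³/h.

Q ≈ 0.0297 m³/h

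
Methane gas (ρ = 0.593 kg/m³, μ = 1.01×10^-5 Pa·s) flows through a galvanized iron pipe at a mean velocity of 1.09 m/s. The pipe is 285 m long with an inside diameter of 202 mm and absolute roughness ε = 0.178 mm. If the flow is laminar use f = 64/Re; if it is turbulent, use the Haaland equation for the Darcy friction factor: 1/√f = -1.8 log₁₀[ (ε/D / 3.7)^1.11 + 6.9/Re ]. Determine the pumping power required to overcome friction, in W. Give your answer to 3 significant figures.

Reynolds number Re = ρVD/μ = 0.593 · 1.09 · 0.202 / 1.01e-05 = 1.293e+04.
Re > 4000 → turbulent. Relative roughness ε/D = 0.000178/0.202 = 0.000881. Haaland: 1/√f = -1.8 log₁₀[(0.000881/3.7)^1.11 + 6.9/1.293e+04] = -1.8 log₁₀[9.51e-05 + 0.000534] = 5.763, so f = 0.03011.
Darcy-Weisbach: ΔP = f(L/D)(ρV²/2) = 0.03011·(285/0.202)·(0.593·1.09²/2) = 0.03011·1411·0.3523 = 14.97 Pa.
Q = V·A = 1.09·0.03205 = 0.03493 m³/s.
Pumping power P = QΔP = 0.03493·14.97 = 0.5228 W = 0.523 W.

P ≈ 0.523 W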